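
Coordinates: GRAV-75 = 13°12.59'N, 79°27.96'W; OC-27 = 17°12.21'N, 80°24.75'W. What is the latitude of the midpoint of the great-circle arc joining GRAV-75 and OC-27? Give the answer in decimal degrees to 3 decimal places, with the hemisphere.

15.207°N

GRAV-75: φ = +13.20983°, λ = -79.46600°
OC-27: φ = +17.20350°, λ = -80.41250°
Bx = cos φ₂ cos Δλ = 0.955130,  By = cos φ₂ sin Δλ = -0.015780
φₘ = atan2(sin φ₁ + sin φ₂, √((cos φ₁ + Bx)² + By²)) = 15.20716°
λₘ = λ₁ + atan2(By, cos φ₁ + Bx) = -79.93476°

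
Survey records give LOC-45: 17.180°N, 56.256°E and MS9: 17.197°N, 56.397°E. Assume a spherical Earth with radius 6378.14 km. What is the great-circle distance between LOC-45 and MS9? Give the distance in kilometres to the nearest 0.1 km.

15.1 km

Δφ = 0.0170°,  Δλ = 0.1410°
a = sin²(Δφ/2) + cos φ₁ cos φ₂ sin²(Δλ/2) = 0.000001
c = 2·arcsin(√a) = 0.002370 rad = 0.1358°
d = R·c = 6378.14 × 0.002370 = 15.1 km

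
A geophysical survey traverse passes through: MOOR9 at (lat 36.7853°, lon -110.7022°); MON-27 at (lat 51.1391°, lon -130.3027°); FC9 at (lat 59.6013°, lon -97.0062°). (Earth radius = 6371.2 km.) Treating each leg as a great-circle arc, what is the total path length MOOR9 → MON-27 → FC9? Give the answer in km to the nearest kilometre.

MOOR9→MON-27: c = 0.349144 rad, d = 2224.47 km
MON-27→FC9: c = 0.356871 rad, d = 2273.70 km
Total = 2224.47 + 2273.70 = 4498.17 km

4498 km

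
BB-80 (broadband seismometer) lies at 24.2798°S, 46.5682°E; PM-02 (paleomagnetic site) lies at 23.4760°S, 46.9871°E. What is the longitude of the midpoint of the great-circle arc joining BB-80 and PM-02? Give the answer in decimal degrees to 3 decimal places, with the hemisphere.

Bx = cos φ₂ cos Δλ = 0.917203,  By = cos φ₂ sin Δλ = 0.006706
φₘ = atan2(sin φ₁ + sin φ₂, √((cos φ₁ + Bx)² + By²)) = -23.87804°
λₘ = λ₁ + atan2(By, cos φ₁ + Bx) = 46.77830°

46.778°E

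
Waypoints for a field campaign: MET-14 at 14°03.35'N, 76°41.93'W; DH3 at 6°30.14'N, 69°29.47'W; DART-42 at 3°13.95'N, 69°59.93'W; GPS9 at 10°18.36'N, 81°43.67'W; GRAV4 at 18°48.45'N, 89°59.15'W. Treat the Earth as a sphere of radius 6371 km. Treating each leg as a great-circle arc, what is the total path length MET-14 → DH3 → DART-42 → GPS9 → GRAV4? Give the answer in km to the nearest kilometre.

4331 km

MET-14: φ = +14.05583°, λ = -76.69883°
DH3: φ = +6.50233°, λ = -69.49117°
DART-42: φ = +3.23250°, λ = -69.99883°
GPS9: φ = +10.30600°, λ = -81.72783°
GRAV4: φ = +18.80750°, λ = -89.98583°
MET-14→DH3: c = 0.180765 rad, d = 1151.66 km
DH3→DART-42: c = 0.057748 rad, d = 367.91 km
DART-42→GPS9: c = 0.237715 rad, d = 1514.48 km
GPS9→GRAV4: c = 0.203549 rad, d = 1296.81 km
Total = 1151.66 + 367.91 + 1514.48 + 1296.81 = 4330.86 km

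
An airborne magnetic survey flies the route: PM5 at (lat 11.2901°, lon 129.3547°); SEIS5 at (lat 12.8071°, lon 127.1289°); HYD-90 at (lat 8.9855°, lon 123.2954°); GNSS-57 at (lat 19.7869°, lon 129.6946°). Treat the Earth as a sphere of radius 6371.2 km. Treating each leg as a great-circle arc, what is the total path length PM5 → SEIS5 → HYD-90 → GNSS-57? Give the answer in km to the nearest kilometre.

PM5→SEIS5: c = 0.046306 rad, d = 295.03 km
SEIS5→HYD-90: c = 0.093614 rad, d = 596.43 km
HYD-90→GNSS-57: c = 0.217259 rad, d = 1384.20 km
Total = 295.03 + 596.43 + 1384.20 = 2275.66 km

2276 km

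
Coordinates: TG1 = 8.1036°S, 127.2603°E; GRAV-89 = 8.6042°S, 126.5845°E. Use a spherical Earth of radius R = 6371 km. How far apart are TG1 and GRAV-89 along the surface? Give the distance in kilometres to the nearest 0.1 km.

Δφ = -0.5006°,  Δλ = -0.6758°
a = sin²(Δφ/2) + cos φ₁ cos φ₂ sin²(Δλ/2) = 0.000053
c = 2·arcsin(√a) = 0.014578 rad = 0.8353°
d = R·c = 6371 × 0.014578 = 92.9 km

92.9 km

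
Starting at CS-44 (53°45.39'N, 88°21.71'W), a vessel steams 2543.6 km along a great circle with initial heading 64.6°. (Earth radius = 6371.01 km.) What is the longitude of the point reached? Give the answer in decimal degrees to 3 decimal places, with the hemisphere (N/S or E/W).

47.800°W

CS-44: φ = +53.75650°, λ = -88.36183°
δ = d/R = 2543.6/6371.01 = 0.399246 rad
φ₂ = arcsin(sin φ₁ cos δ + cos φ₁ sin δ cos θ)
   = arcsin(0.80651·0.92135 + 0.59122·0.38872·0.42894) = 57.31595°
λ₂ = λ₁ + atan2(sin θ sin δ cos φ₁, cos δ − sin φ₁ sin φ₂) = -47.80013°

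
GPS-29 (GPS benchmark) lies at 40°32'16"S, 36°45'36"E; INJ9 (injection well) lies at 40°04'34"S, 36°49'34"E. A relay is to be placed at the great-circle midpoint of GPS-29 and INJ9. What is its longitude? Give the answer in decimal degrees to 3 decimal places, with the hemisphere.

36.793°E

GPS-29: φ = -40.53778°, λ = +36.76000°
INJ9: φ = -40.07611°, λ = +36.82611°
Bx = cos φ₂ cos Δλ = 0.765189,  By = cos φ₂ sin Δλ = 0.000883
φₘ = atan2(sin φ₁ + sin φ₂, √((cos φ₁ + Bx)² + By²)) = -40.30695°
λₘ = λ₁ + atan2(By, cos φ₁ + Bx) = 36.79317°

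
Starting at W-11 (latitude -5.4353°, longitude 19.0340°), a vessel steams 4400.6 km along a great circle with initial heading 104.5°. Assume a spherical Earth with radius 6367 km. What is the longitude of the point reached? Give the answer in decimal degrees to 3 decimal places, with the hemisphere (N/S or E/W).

δ = d/R = 4400.6/6367 = 0.691158 rad
φ₂ = arcsin(sin φ₁ cos δ + cos φ₁ sin δ cos θ)
   = arcsin(-0.09472·0.77051 + 0.99550·0.63743·-0.25038) = -13.40695°
λ₂ = λ₁ + atan2(sin θ sin δ cos φ₁, cos δ − sin φ₁ sin φ₂) = 58.41062°

58.411°E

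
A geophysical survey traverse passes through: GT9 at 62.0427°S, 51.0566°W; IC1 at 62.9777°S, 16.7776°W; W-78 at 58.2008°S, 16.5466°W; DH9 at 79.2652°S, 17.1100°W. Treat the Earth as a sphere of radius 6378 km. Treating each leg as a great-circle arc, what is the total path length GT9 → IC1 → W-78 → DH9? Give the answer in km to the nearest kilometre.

GT9→IC1: c = 0.273358 rad, d = 1743.48 km
IC1→W-78: c = 0.083396 rad, d = 531.90 km
W-78→DH9: c = 0.367656 rad, d = 2344.91 km
Total = 1743.48 + 531.90 + 2344.91 = 4620.29 km

4620 km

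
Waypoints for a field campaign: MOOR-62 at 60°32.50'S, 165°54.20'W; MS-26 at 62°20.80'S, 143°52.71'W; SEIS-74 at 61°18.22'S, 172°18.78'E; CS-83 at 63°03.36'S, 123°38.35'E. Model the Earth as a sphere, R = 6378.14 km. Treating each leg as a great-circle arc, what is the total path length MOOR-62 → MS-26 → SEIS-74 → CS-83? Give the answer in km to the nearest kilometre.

5920 km

MOOR-62: φ = -60.54167°, λ = -165.90333°
MS-26: φ = -62.34667°, λ = -143.87850°
SEIS-74: φ = -61.30367°, λ = +172.31300°
CS-83: φ = -63.05600°, λ = +123.63917°
MOOR-62→MS-26: c = 0.185488 rad, d = 1183.07 km
MS-26→SEIS-74: c = 0.354546 rad, d = 2261.35 km
SEIS-74→CS-83: c = 0.388093 rad, d = 2475.31 km
Total = 1183.07 + 2261.35 + 2475.31 = 5919.72 km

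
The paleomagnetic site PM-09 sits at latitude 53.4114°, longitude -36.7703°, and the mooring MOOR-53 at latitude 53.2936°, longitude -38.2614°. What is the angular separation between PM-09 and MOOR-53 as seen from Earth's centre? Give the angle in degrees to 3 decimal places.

0.898°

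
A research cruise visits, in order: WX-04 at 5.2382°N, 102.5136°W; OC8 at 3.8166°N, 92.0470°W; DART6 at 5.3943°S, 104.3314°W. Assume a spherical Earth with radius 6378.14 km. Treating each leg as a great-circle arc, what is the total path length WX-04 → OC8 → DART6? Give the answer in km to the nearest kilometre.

WX-04→OC8: c = 0.183783 rad, d = 1172.19 km
OC8→DART6: c = 0.267777 rad, d = 1707.92 km
Total = 1172.19 + 1707.92 = 2880.11 km

2880 km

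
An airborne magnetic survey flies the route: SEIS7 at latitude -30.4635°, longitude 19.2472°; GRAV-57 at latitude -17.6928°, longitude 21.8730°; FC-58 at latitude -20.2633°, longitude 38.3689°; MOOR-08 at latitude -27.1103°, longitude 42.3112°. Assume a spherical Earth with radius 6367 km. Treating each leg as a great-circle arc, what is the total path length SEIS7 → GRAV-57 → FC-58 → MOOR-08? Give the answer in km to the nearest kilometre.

SEIS7→GRAV-57: c = 0.226758 rad, d = 1443.77 km
GRAV-57→FC-58: c = 0.275800 rad, d = 1756.02 km
FC-58→MOOR-08: c = 0.135068 rad, d = 859.98 km
Total = 1443.77 + 1756.02 + 859.98 = 4059.77 km

4060 km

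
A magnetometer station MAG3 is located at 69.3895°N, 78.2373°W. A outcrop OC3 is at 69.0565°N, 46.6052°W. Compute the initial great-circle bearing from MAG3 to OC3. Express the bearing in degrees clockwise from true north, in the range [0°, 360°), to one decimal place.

76.8°

Δλ = 31.6321°
y = sin Δλ · cos φ₂ = 0.187468
x = cos φ₁ sin φ₂ − sin φ₁ cos φ₂ cos Δλ = 0.043894
θ = atan2(y, x) = 76.8221° → 76.8221° (mod 360°)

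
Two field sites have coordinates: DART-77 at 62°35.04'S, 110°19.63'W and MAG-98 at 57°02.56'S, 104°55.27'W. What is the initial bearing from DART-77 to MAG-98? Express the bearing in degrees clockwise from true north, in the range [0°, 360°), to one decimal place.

28.5°

DART-77: φ = -62.58400°, λ = -110.32717°
MAG-98: φ = -57.04267°, λ = -104.92117°
Δλ = 5.4060°
y = sin Δλ · cos φ₂ = 0.051253
x = cos φ₁ sin φ₂ − sin φ₁ cos φ₂ cos Δλ = 0.094416
θ = atan2(y, x) = 28.4950° → 28.4950° (mod 360°)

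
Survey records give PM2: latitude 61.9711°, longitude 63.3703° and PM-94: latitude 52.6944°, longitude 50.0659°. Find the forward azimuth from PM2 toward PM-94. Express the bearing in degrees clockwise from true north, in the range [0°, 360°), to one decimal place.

223.5°

Δλ = -13.3044°
y = sin Δλ · cos φ₂ = -0.139471
x = cos φ₁ sin φ₂ − sin φ₁ cos φ₂ cos Δλ = -0.146844
θ = atan2(y, x) = -136.4752° → 223.5248° (mod 360°)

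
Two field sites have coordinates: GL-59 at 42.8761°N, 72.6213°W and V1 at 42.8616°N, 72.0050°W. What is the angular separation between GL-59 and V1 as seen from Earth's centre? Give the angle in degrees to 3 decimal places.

Δφ = -0.0145°,  Δλ = 0.6163°
a = sin²(Δφ/2) + cos φ₁ cos φ₂ sin²(Δλ/2) = 0.000016
c = 2·arcsin(√a) = 0.007888 rad = 0.4519°

0.452°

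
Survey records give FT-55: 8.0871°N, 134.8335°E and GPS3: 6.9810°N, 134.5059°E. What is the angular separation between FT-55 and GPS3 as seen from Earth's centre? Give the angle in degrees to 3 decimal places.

Δφ = -1.1061°,  Δλ = -0.3276°
a = sin²(Δφ/2) + cos φ₁ cos φ₂ sin²(Δλ/2) = 0.000101
c = 2·arcsin(√a) = 0.020120 rad = 1.1528°

1.153°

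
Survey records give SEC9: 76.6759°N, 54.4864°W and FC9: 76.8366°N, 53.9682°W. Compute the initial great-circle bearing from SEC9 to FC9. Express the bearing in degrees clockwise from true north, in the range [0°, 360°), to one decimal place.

36.2°

Δλ = 0.5182°
y = sin Δλ · cos φ₂ = 0.002060
x = cos φ₁ sin φ₂ − sin φ₁ cos φ₂ cos Δλ = 0.002814
θ = atan2(y, x) = 36.2030° → 36.2030° (mod 360°)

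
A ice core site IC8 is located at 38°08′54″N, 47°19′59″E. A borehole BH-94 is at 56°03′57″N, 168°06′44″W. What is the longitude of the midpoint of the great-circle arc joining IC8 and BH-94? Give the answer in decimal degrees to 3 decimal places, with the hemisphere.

IC8: φ = +38.14833°, λ = +47.33306°
BH-94: φ = +56.06583°, λ = -168.11222°
Bx = cos φ₂ cos Δλ = -0.454781,  By = cos φ₂ sin Δλ = 0.323737
φₘ = atan2(sin φ₁ + sin φ₂, √((cos φ₁ + Bx)² + By²)) = 72.24494°
λₘ = λ₁ + atan2(By, cos φ₁ + Bx) = 91.64281°

91.643°E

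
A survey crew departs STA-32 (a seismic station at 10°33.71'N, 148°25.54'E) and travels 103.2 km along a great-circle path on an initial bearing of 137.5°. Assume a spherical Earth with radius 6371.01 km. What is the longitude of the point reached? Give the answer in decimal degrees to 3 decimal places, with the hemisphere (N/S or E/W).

STA-32: φ = +10.56183°, λ = +148.42567°
δ = d/R = 103.2/6371.01 = 0.016198 rad
φ₂ = arcsin(sin φ₁ cos δ + cos φ₁ sin δ cos θ)
   = arcsin(0.18330·0.99987 + 0.98306·0.01620·-0.73728) = 9.87694°
λ₂ = λ₁ + atan2(sin θ sin δ cos φ₁, cos δ − sin φ₁ sin φ₂) = 149.06210°

149.062°E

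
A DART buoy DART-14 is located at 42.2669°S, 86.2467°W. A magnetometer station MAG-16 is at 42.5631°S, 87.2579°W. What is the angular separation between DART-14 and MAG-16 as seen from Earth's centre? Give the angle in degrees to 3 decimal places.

0.803°

Δφ = -0.2962°,  Δλ = -1.0112°
a = sin²(Δφ/2) + cos φ₁ cos φ₂ sin²(Δλ/2) = 0.000049
c = 2·arcsin(√a) = 0.014018 rad = 0.8032°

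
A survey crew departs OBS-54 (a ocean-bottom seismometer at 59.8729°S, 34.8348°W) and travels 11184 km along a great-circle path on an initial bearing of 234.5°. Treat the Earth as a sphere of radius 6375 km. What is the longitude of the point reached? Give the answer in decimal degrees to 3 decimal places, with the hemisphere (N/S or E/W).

δ = d/R = 11184/6375 = 1.754353 rad
φ₂ = arcsin(sin φ₁ cos δ + cos φ₁ sin δ cos θ)
   = arcsin(-0.86491·-0.18253 + 0.50192·0.98320·-0.58070) = -7.39443°
λ₂ = λ₁ + atan2(sin θ sin δ cos φ₁, cos δ − sin φ₁ sin φ₂) = -161.01625°

161.016°W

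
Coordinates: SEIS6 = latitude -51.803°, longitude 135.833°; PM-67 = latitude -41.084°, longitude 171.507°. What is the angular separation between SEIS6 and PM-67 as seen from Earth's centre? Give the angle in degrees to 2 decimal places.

Δφ = 10.7190°,  Δλ = 35.6740°
a = sin²(Δφ/2) + cos φ₁ cos φ₂ sin²(Δλ/2) = 0.052456
c = 2·arcsin(√a) = 0.462168 rad = 26.4803°

26.48°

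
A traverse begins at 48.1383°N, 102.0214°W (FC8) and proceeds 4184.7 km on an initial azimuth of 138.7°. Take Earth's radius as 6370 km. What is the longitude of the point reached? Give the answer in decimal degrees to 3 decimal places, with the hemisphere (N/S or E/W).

77.167°W

δ = d/R = 4184.7/6370 = 0.656939 rad
φ₂ = arcsin(sin φ₁ cos δ + cos φ₁ sin δ cos θ)
   = arcsin(0.74476·0.79187 + 0.66733·0.61070·-0.75126) = 16.47392°
λ₂ = λ₁ + atan2(sin θ sin δ cos φ₁, cos δ − sin φ₁ sin φ₂) = -77.16695°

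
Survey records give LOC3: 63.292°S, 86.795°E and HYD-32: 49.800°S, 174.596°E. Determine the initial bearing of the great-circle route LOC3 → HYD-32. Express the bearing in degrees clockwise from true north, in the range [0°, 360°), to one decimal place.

116.5°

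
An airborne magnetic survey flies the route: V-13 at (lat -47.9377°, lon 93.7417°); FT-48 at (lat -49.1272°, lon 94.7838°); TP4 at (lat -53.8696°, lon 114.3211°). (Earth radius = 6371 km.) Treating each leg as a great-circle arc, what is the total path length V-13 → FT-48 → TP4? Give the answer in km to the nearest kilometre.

1599 km

V-13→FT-48: c = 0.024001 rad, d = 152.91 km
FT-48→TP4: c = 0.226932 rad, d = 1445.78 km
Total = 152.91 + 1445.78 = 1598.69 km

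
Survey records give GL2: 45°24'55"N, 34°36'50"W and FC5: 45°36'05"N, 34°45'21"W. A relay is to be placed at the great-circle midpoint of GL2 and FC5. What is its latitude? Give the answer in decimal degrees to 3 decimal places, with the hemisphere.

GL2: φ = +45.41528°, λ = -34.61389°
FC5: φ = +45.60139°, λ = -34.75583°
Bx = cos φ₂ cos Δλ = 0.699644,  By = cos φ₂ sin Δλ = -0.001733
φₘ = atan2(sin φ₁ + sin φ₂, √((cos φ₁ + Bx)² + By²)) = 45.50836°
λₘ = λ₁ + atan2(By, cos φ₁ + Bx) = -34.68474°

45.508°N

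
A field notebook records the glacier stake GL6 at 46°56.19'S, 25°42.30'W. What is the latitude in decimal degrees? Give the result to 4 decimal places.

46.9365°S

46° + 56.19′/60 = 46 + 0.93650 = 46.9365°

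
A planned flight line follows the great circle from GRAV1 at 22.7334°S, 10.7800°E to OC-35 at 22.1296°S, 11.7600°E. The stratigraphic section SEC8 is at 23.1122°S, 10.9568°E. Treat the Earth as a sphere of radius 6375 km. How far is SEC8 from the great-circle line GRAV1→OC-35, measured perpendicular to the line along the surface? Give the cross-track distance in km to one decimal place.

δ₁₃ = central angle GRAV1→SEC8 = 0.007196 rad  (haversine)
θ₁₃ = bearing GRAV1→SEC8 = 156.773°,  θ₁₂ = bearing GRAV1→OC-35 = 56.502°
dₓₜ = R·arcsin(sin δ₁₃ · sin(θ₁₃ − θ₁₂)) = 6375·arcsin(0.00720·sin(100.270°)) = 45.141 km
|dₓₜ| = 45.141 km

45.1 km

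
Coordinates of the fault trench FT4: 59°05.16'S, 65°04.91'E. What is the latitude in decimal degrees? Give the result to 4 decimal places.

59.0860°S

59° + 5.16′/60 = 59 + 0.08600 = 59.0860°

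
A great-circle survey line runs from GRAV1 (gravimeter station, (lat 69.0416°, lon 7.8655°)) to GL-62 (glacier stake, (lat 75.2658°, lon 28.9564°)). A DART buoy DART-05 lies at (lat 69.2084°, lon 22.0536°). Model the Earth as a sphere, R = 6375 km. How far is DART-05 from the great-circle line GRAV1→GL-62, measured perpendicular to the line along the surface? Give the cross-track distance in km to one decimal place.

δ₁₃ = central angle GRAV1→DART-05 = 0.088088 rad  (haversine)
θ₁₃ = bearing GRAV1→DART-05 = 81.487°,  θ₁₂ = bearing GRAV1→GL-62 = 36.358°
dₓₜ = R·arcsin(sin δ₁₃ · sin(θ₁₃ − θ₁₂)) = 6375·arcsin(0.08797·sin(45.130°)) = 397.726 km
|dₓₜ| = 397.726 km

397.7 km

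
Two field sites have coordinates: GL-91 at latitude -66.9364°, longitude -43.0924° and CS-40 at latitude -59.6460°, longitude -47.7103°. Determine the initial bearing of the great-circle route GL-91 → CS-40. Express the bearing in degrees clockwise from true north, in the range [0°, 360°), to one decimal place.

Δλ = -4.6179°
y = sin Δλ · cos φ₂ = -0.040685
x = cos φ₁ sin φ₂ − sin φ₁ cos φ₂ cos Δλ = 0.125389
θ = atan2(y, x) = -17.9768° → 342.0232° (mod 360°)

342.0°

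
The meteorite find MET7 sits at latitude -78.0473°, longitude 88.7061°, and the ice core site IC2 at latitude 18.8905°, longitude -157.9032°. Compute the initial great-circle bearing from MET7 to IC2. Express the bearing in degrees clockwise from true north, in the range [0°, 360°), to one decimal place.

109.1°

Δλ = 113.3907°
y = sin Δλ · cos φ₂ = 0.868384
x = cos φ₁ sin φ₂ − sin φ₁ cos φ₂ cos Δλ = -0.300420
θ = atan2(y, x) = 109.0832° → 109.0832° (mod 360°)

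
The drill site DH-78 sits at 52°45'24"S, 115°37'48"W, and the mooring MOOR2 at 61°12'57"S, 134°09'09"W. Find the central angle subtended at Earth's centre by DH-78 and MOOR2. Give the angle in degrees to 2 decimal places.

13.09°

DH-78: φ = -52.75667°, λ = -115.63000°
MOOR2: φ = -61.21583°, λ = -134.15250°
Δφ = -8.4592°,  Δλ = -18.5225°
a = sin²(Δφ/2) + cos φ₁ cos φ₂ sin²(Δλ/2) = 0.012987
c = 2·arcsin(√a) = 0.228419 rad = 13.0875°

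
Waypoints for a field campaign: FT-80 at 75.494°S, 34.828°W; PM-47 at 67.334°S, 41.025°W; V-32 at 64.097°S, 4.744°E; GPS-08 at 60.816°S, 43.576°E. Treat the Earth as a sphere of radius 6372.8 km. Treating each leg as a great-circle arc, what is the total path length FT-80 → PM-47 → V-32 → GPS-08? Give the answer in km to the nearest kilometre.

FT-80→PM-47: c = 0.146339 rad, d = 932.59 km
PM-47→V-32: c = 0.325504 rad, d = 2074.37 km
V-32→GPS-08: c = 0.313429 rad, d = 1997.42 km
Total = 932.59 + 2074.37 + 1997.42 = 5004.38 km

5004 km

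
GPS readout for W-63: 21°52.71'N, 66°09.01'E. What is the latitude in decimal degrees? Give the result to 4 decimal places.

21.8785°N

21° + 52.71′/60 = 21 + 0.87850 = 21.8785°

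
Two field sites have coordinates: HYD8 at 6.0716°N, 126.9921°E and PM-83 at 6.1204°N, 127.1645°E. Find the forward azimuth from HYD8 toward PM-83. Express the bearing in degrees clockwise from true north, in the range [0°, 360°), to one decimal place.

Δλ = 0.1724°
y = sin Δλ · cos φ₂ = 0.002992
x = cos φ₁ sin φ₂ − sin φ₁ cos φ₂ cos Δλ = 0.000852
θ = atan2(y, x) = 74.1007° → 74.1007° (mod 360°)

74.1°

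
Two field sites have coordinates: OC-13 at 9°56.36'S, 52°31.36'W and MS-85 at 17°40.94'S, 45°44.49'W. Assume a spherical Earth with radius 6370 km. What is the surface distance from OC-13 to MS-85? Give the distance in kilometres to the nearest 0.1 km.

1129.6 km

OC-13: φ = -9.93933°, λ = -52.52267°
MS-85: φ = -17.68233°, λ = -45.74150°
Δφ = -7.7430°,  Δλ = 6.7812°
a = sin²(Δφ/2) + cos φ₁ cos φ₂ sin²(Δλ/2) = 0.007841
c = 2·arcsin(√a) = 0.177335 rad = 10.1606°
d = R·c = 6370 × 0.177335 = 1129.6 km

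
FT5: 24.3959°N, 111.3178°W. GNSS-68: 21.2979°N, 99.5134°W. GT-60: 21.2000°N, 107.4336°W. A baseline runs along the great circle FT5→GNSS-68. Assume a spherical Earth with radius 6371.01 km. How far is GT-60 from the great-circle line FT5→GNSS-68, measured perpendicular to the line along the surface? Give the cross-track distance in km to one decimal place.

245.7 km

δ₁₃ = central angle FT5→GT-60 = 0.083757 rad  (haversine)
θ₁₃ = bearing FT5→GT-60 = 130.982°,  θ₁₂ = bearing FT5→GNSS-68 = 103.542°
dₓₜ = R·arcsin(sin δ₁₃ · sin(θ₁₃ − θ₁₂)) = 6371.01·arcsin(0.08366·sin(27.440°)) = 245.678 km
|dₓₜ| = 245.678 km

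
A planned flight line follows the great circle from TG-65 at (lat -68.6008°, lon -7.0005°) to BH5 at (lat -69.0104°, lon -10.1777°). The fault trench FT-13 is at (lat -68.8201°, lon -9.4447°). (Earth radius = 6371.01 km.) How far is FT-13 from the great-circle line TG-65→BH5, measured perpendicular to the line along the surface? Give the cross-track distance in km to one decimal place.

δ₁₃ = central angle TG-65→FT-13 = 0.015954 rad  (haversine)
θ₁₃ = bearing TG-65→FT-13 = 254.983°,  θ₁₂ = bearing TG-65→BH5 = 248.898°
dₓₜ = R·arcsin(sin δ₁₃ · sin(θ₁₃ − θ₁₂)) = 6371.01·arcsin(0.01595·sin(6.085°)) = 10.774 km
|dₓₜ| = 10.774 km

10.8 km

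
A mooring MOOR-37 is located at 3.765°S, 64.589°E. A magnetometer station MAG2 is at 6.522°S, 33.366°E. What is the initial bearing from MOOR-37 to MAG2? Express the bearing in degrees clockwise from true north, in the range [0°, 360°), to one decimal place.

263.6°

Δλ = -31.2230°
y = sin Δλ · cos φ₂ = -0.515016
x = cos φ₁ sin φ₂ − sin φ₁ cos φ₂ cos Δλ = -0.057550
θ = atan2(y, x) = -96.3760° → 263.6240° (mod 360°)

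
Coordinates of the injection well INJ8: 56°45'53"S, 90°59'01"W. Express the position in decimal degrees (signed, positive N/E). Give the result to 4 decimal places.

lat: 56.7647° S → -56.7647°
lon: 90.9836° W → -90.9836°

-56.7647°, -90.9836°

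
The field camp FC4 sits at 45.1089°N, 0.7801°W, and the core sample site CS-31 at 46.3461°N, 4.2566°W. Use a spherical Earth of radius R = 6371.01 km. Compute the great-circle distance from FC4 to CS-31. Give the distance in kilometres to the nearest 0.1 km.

302.9 km

Δφ = 1.2372°,  Δλ = -3.4765°
a = sin²(Δφ/2) + cos φ₁ cos φ₂ sin²(Δλ/2) = 0.000565
c = 2·arcsin(√a) = 0.047537 rad = 2.7237°
d = R·c = 6371.01 × 0.047537 = 302.9 km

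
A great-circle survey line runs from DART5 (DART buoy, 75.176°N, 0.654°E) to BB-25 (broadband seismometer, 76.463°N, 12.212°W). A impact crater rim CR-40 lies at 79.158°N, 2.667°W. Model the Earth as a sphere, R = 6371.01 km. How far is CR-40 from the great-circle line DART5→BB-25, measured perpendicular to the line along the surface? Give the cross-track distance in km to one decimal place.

358.2 km

δ₁₃ = central angle DART5→CR-40 = 0.070653 rad  (haversine)
θ₁₃ = bearing DART5→CR-40 = 351.121°,  θ₁₂ = bearing DART5→BB-25 = 298.366°
dₓₜ = R·arcsin(sin δ₁₃ · sin(θ₁₃ − θ₁₂)) = 6371.01·arcsin(0.07059·sin(52.755°)) = 358.220 km
|dₓₜ| = 358.220 km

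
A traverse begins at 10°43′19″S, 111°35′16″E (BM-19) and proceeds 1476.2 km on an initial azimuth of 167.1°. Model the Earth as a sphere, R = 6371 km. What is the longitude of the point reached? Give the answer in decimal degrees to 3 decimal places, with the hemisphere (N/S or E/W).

114.796°E

BM-19: φ = -10.72194°, λ = +111.58778°
δ = d/R = 1476.2/6371 = 0.231706 rad
φ₂ = arcsin(sin φ₁ cos δ + cos φ₁ sin δ cos θ)
   = arcsin(-0.18604·0.97328 + 0.98254·0.22964·-0.97476) = -23.64107°
λ₂ = λ₁ + atan2(sin θ sin δ cos φ₁, cos δ − sin φ₁ sin φ₂) = 114.79593°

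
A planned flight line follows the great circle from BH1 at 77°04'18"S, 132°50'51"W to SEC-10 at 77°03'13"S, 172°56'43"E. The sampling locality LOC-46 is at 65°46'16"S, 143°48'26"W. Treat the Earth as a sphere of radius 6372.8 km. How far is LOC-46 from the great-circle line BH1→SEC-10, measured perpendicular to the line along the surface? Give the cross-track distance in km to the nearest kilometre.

BH1: φ = -77.07167°, λ = -132.84750°
SEC-10: φ = -77.05361°, λ = +172.94528°
LOC-46: φ = -65.77111°, λ = -143.80722°
δ₁₃ = central angle BH1→LOC-46 = 0.205603 rad  (haversine)
θ₁₃ = bearing BH1→LOC-46 = 337.532°,  θ₁₂ = bearing BH1→SEC-10 = 243.568°
dₓₜ = R·arcsin(sin δ₁₃ · sin(θ₁₃ − θ₁₂)) = 6372.8·arcsin(0.20416·sin(93.964°)) = 1307.085 km
|dₓₜ| = 1307.085 km

1307 km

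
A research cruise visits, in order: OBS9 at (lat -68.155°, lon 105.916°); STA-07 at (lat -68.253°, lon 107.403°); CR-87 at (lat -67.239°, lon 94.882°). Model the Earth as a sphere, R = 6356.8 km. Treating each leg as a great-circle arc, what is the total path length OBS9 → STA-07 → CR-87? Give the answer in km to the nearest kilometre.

OBS9→STA-07: c = 0.009787 rad, d = 62.21 km
STA-07→CR-87: c = 0.084474 rad, d = 536.99 km
Total = 62.21 + 536.99 = 599.20 km

599 km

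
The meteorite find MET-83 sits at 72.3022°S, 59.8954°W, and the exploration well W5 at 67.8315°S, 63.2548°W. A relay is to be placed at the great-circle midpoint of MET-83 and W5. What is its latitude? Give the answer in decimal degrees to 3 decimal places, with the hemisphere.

Bx = cos φ₂ cos Δλ = 0.376683,  By = cos φ₂ sin Δλ = -0.022111
φₘ = atan2(sin φ₁ + sin φ₂, √((cos φ₁ + Bx)² + By²)) = -70.07465°
λₘ = λ₁ + atan2(By, cos φ₁ + Bx) = -61.75595°

70.075°S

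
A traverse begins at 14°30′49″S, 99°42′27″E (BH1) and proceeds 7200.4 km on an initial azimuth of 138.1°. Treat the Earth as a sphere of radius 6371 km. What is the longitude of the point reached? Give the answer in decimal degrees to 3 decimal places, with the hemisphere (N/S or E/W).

167.698°E

BH1: φ = -14.51361°, λ = +99.70750°
δ = d/R = 7200.4/6371 = 1.130184 rad
φ₂ = arcsin(sin φ₁ cos δ + cos φ₁ sin δ cos θ)
   = arcsin(-0.25061·0.42649 + 0.96809·0.90449·-0.74431) = -49.34291°
λ₂ = λ₁ + atan2(sin θ sin δ cos φ₁, cos δ − sin φ₁ sin φ₂) = 167.69806°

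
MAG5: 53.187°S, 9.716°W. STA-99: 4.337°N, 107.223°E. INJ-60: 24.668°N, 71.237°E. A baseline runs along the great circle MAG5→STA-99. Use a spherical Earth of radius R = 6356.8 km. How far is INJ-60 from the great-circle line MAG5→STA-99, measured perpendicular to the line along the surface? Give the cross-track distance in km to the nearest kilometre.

δ₁₃ = central angle MAG5→INJ-60 = 1.821941 rad  (haversine)
θ₁₃ = bearing MAG5→INJ-60 = 67.896°,  θ₁₂ = bearing MAG5→STA-99 = 109.589°
dₓₜ = R·arcsin(sin δ₁₃ · sin(θ₁₃ − θ₁₂)) = 6356.8·arcsin(0.96863·sin(-41.693°)) = -4450.265 km
|dₓₜ| = 4450.265 km

4450 km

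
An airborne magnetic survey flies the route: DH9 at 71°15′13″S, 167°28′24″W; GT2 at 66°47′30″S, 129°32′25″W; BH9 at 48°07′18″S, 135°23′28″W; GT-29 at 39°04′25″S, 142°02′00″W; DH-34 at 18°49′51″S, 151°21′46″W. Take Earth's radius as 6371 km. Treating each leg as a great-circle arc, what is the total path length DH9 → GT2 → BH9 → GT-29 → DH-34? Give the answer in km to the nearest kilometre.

7224 km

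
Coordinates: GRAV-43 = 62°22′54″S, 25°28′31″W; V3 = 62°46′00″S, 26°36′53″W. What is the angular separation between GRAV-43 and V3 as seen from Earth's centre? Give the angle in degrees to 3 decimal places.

0.651°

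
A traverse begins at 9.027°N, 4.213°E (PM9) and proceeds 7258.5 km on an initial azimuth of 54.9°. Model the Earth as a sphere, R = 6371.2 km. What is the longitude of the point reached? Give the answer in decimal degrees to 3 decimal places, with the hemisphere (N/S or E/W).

δ = d/R = 7258.5/6371.2 = 1.139267 rad
φ₂ = arcsin(sin φ₁ cos δ + cos φ₁ sin δ cos θ)
   = arcsin(0.15690·0.41826 + 0.98761·0.90833·0.57501) = 35.55253°
λ₂ = λ₁ + atan2(sin θ sin δ cos φ₁, cos δ − sin φ₁ sin φ₂) = 70.19618°

70.196°E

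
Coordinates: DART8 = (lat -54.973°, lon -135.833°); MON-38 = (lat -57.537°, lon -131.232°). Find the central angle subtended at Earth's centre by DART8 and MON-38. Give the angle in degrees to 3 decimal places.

Δφ = -2.5640°,  Δλ = 4.6010°
a = sin²(Δφ/2) + cos φ₁ cos φ₂ sin²(Δλ/2) = 0.000997
c = 2·arcsin(√a) = 0.063160 rad = 3.6188°

3.619°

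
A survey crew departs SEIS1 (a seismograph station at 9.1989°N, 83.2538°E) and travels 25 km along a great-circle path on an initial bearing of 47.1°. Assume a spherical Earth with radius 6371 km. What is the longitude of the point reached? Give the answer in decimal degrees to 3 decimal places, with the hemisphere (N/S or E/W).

δ = d/R = 25/6371 = 0.003924 rad
φ₂ = arcsin(sin φ₁ cos δ + cos φ₁ sin δ cos θ)
   = arcsin(0.15986·0.99999 + 0.98714·0.00392·0.68072) = 9.35191°
λ₂ = λ₁ + atan2(sin θ sin δ cos φ₁, cos δ − sin φ₁ sin φ₂) = 83.42072°

83.421°E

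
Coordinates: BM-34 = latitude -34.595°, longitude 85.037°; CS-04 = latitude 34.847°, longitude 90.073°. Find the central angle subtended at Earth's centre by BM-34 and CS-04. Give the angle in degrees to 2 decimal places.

Δφ = 69.4420°,  Δλ = 5.0360°
a = sin²(Δφ/2) + cos φ₁ cos φ₂ sin²(Δλ/2) = 0.325726
c = 2·arcsin(√a) = 1.214775 rad = 69.6015°

69.60°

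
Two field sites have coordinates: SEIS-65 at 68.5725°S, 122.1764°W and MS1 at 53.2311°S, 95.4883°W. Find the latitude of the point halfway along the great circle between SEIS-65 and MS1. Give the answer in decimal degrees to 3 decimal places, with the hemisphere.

61.524°S

Bx = cos φ₂ cos Δλ = 0.534818,  By = cos φ₂ sin Δλ = 0.268846
φₘ = atan2(sin φ₁ + sin φ₂, √((cos φ₁ + Bx)² + By²)) = -61.52383°
λₘ = λ₁ + atan2(By, cos φ₁ + Bx) = -105.54704°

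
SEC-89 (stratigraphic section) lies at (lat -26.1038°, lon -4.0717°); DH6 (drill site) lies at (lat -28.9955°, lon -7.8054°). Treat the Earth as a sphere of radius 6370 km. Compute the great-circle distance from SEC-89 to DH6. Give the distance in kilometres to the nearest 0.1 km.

Δφ = -2.8917°,  Δλ = -3.7337°
a = sin²(Δφ/2) + cos φ₁ cos φ₂ sin²(Δλ/2) = 0.001470
c = 2·arcsin(√a) = 0.076706 rad = 4.3949°
d = R·c = 6370 × 0.076706 = 488.6 km

488.6 km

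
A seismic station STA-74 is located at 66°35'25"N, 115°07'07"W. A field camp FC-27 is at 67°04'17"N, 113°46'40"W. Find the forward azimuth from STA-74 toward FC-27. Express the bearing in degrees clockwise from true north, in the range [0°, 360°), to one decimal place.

47.0°

STA-74: φ = +66.59028°, λ = -115.11861°
FC-27: φ = +67.07139°, λ = -113.77778°
Δλ = 1.3408°
y = sin Δλ · cos φ₂ = 0.009116
x = cos φ₁ sin φ₂ − sin φ₁ cos φ₂ cos Δλ = 0.008495
θ = atan2(y, x) = 47.0209° → 47.0209° (mod 360°)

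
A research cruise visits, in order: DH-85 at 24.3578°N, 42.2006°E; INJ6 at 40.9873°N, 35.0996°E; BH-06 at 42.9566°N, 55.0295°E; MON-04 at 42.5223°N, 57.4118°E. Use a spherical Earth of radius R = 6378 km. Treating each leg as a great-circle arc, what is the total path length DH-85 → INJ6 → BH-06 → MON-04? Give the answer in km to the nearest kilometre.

DH-85→INJ6: c = 0.308135 rad, d = 1965.29 km
INJ6→BH-06: c = 0.260260 rad, d = 1659.94 km
BH-06→MON-04: c = 0.031463 rad, d = 200.67 km
Total = 1965.29 + 1659.94 + 200.67 = 3825.90 km

3826 km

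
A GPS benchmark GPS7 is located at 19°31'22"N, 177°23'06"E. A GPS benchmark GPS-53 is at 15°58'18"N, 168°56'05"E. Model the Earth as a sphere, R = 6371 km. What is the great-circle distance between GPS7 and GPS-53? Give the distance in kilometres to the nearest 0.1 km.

GPS7: φ = +19.52278°, λ = +177.38500°
GPS-53: φ = +15.97167°, λ = +168.93472°
Δφ = -3.5511°,  Δλ = -8.4503°
a = sin²(Δφ/2) + cos φ₁ cos φ₂ sin²(Δλ/2) = 0.005879
c = 2·arcsin(√a) = 0.153495 rad = 8.7946°
d = R·c = 6371 × 0.153495 = 977.9 km

977.9 km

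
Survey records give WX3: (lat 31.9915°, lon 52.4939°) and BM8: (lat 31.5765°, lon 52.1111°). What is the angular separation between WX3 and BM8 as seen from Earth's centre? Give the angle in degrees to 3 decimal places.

Δφ = -0.4150°,  Δλ = -0.3828°
a = sin²(Δφ/2) + cos φ₁ cos φ₂ sin²(Δλ/2) = 0.000021
c = 2·arcsin(√a) = 0.009204 rad = 0.5274°

0.527°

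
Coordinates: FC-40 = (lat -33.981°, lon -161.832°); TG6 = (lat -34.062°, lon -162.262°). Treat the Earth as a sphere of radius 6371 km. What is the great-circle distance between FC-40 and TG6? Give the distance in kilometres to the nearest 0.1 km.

40.6 km

Δφ = -0.0810°,  Δλ = -0.4300°
a = sin²(Δφ/2) + cos φ₁ cos φ₂ sin²(Δλ/2) = 0.000010
c = 2·arcsin(√a) = 0.006379 rad = 0.3655°
d = R·c = 6371 × 0.006379 = 40.6 km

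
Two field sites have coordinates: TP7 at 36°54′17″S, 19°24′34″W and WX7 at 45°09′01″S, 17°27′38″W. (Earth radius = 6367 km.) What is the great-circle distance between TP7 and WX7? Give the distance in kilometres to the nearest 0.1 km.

930.7 km

TP7: φ = -36.90472°, λ = -19.40944°
WX7: φ = -45.15028°, λ = -17.46056°
Δφ = -8.2456°,  Δλ = 1.9489°
a = sin²(Δφ/2) + cos φ₁ cos φ₂ sin²(Δλ/2) = 0.005332
c = 2·arcsin(√a) = 0.146169 rad = 8.3749°
d = R·c = 6367 × 0.146169 = 930.7 km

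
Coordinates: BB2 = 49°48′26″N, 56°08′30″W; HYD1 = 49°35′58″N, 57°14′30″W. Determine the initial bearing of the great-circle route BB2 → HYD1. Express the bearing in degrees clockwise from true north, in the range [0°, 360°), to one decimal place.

254.1°

BB2: φ = +49.80722°, λ = -56.14167°
HYD1: φ = +49.59944°, λ = -57.24167°
Δλ = -1.1000°
y = sin Δλ · cos φ₂ = -0.012442
x = cos φ₁ sin φ₂ − sin φ₁ cos φ₂ cos Δλ = -0.003535
θ = atan2(y, x) = -105.8610° → 254.1390° (mod 360°)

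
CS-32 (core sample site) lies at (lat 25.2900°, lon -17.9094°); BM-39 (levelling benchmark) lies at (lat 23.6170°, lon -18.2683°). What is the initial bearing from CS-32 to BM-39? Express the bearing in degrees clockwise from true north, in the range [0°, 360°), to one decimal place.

Δλ = -0.3589°
y = sin Δλ · cos φ₂ = -0.005739
x = cos φ₁ sin φ₂ − sin φ₁ cos φ₂ cos Δλ = -0.029188
θ = atan2(y, x) = -168.8755° → 191.1245° (mod 360°)

191.1°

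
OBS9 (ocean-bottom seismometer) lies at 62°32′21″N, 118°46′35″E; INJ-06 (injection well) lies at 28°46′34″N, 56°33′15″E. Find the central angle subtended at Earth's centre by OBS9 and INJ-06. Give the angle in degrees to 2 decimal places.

52.01°

OBS9: φ = +62.53917°, λ = +118.77639°
INJ-06: φ = +28.77611°, λ = +56.55417°
Δφ = -33.7631°,  Δλ = -62.2222°
a = sin²(Δφ/2) + cos φ₁ cos φ₂ sin²(Δλ/2) = 0.192240
c = 2·arcsin(√a) = 0.907750 rad = 52.0102°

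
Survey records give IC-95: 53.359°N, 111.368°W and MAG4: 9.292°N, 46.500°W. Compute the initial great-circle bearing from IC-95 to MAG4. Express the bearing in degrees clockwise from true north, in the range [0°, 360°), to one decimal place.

105.0°

Δλ = 64.8680°
y = sin Δλ · cos φ₂ = 0.893452
x = cos φ₁ sin φ₂ − sin φ₁ cos φ₂ cos Δλ = -0.239945
θ = atan2(y, x) = 105.0326° → 105.0326° (mod 360°)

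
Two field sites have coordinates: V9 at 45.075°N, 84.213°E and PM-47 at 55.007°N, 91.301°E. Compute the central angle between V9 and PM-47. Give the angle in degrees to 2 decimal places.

Δφ = 9.9320°,  Δλ = 7.0880°
a = sin²(Δφ/2) + cos φ₁ cos φ₂ sin²(Δλ/2) = 0.009041
c = 2·arcsin(√a) = 0.190455 rad = 10.9123°

10.91°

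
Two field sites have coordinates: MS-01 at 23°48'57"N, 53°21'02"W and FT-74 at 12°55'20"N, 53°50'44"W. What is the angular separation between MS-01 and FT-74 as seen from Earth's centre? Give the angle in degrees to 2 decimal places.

MS-01: φ = +23.81583°, λ = -53.35056°
FT-74: φ = +12.92222°, λ = -53.84556°
Δφ = -10.8936°,  Δλ = -0.4950°
a = sin²(Δφ/2) + cos φ₁ cos φ₂ sin²(Δλ/2) = 0.009027
c = 2·arcsin(√a) = 0.190305 rad = 10.9037°

10.90°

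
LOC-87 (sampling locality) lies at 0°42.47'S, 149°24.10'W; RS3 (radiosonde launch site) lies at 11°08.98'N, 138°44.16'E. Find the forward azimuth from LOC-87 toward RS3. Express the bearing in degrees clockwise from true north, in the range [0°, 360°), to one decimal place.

LOC-87: φ = -0.70783°, λ = -149.40167°
RS3: φ = +11.14967°, λ = +138.73600°
Δλ = -71.8623°
y = sin Δλ · cos φ₂ = -0.932375
x = cos φ₁ sin φ₂ − sin φ₁ cos φ₂ cos Δλ = 0.197131
θ = atan2(y, x) = -78.0618° → 281.9382° (mod 360°)

281.9°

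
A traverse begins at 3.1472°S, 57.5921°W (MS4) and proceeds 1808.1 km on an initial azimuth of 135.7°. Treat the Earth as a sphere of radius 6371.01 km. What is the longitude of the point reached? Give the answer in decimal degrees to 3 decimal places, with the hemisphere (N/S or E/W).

δ = d/R = 1808.1/6371.01 = 0.283801 rad
φ₂ = arcsin(sin φ₁ cos δ + cos φ₁ sin δ cos θ)
   = arcsin(-0.05490·0.96000 + 0.99849·0.28001·-0.71569) = -14.64337°
λ₂ = λ₁ + atan2(sin θ sin δ cos φ₁, cos δ − sin φ₁ sin φ₂) = -45.93076°

45.931°W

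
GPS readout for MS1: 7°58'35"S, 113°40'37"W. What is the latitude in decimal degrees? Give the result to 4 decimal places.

7.9764°S

7° + 58′/60 + 35″/3600 = 7 + 0.96667 + 0.00972 = 7.9764°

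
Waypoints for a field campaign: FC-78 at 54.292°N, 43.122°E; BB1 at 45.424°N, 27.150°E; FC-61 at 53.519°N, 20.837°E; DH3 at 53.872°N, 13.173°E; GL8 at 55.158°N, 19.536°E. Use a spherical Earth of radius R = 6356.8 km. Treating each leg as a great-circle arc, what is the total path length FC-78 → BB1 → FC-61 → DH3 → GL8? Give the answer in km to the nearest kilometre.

3446 km

FC-78→BB1: c = 0.236208 rad, d = 1501.52 km
BB1→FC-61: c = 0.158244 rad, d = 1005.93 km
FC-61→DH3: c = 0.079398 rad, d = 504.71 km
DH3→GL8: c = 0.068232 rad, d = 433.74 km
Total = 1501.52 + 1005.93 + 504.71 + 433.74 = 3445.90 km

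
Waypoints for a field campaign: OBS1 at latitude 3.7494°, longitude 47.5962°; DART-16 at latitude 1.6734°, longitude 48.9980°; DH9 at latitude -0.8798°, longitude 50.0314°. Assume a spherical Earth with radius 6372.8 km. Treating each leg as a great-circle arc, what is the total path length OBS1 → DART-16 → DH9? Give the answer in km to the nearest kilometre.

OBS1→DART-16: c = 0.043704 rad, d = 278.51 km
DART-16→DH9: c = 0.048073 rad, d = 306.36 km
Total = 278.51 + 306.36 = 584.87 km

585 km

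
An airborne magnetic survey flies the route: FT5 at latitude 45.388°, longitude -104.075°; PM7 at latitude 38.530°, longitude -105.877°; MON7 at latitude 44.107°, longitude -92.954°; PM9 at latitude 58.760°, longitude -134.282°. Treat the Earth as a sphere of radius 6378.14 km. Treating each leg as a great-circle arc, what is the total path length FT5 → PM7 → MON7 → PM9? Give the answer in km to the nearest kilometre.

5249 km

FT5→PM7: c = 0.121949 rad, d = 777.81 km
PM7→MON7: c = 0.195044 rad, d = 1244.02 km
MON7→PM9: c = 0.505922 rad, d = 3226.84 km
Total = 777.81 + 1244.02 + 3226.84 = 5248.67 km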